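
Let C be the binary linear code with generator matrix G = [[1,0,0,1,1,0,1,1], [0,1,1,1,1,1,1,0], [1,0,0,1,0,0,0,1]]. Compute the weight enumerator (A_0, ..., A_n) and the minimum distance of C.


Weight distribution: A_0 = 1, A_2 = 1, A_3 = 1, A_4 = 1, A_5 = 2, A_6 = 1, A_7 = 1. Minimum distance d = 2.

Enumerate all 2^3 = 8 messages m ∈ F_2^3.
For each, compute codeword c = mG in F_2^8, then tally its weight.
  m = 000 → c = 00000000, weight = 0.
  m = 100 → c = 10011011, weight = 5.
  m = 010 → c = 01111110, weight = 6.
  m = 110 → c = 11100101, weight = 5.
  m = 001 → c = 10010001, weight = 3.
  m = 101 → c = 00001010, weight = 2.
  m = 011 → c = 11101111, weight = 7.
  m = 111 → c = 01110100, weight = 4.
Tally weights:
  weight 0: 1 codewords.
  weight 2: 1 codewords.
  weight 3: 1 codewords.
  weight 4: 1 codewords.
  weight 5: 2 codewords.
  weight 6: 1 codewords.
  weight 7: 1 codewords.
Minimum distance d = smallest w > 0 with A_w > 0 = 2.
Sanity: Σ A_w = 8 = 2^3 = 8 ✓.


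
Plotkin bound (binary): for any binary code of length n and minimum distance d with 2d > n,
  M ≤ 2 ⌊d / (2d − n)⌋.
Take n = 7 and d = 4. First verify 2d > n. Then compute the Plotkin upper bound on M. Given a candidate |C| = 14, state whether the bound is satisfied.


Plotkin bound M ≤ 8; given |C| = 14 > bound (violated).

Check applicability: 2d = 8, n = 7.
2d − n = 1 > 0, so Plotkin applies.
Compute d/(2d−n) = 4/1 ≈ 4.0000.
⌊d/(2d−n)⌋ = 4.
Plotkin bound: M ≤ 2·4 = 8.
Given |C| = 14, check: VIOLATED.
This |C| is above the Plotkin bound, so no binary code with n = 7, d = 4 and 14 codewords exists.


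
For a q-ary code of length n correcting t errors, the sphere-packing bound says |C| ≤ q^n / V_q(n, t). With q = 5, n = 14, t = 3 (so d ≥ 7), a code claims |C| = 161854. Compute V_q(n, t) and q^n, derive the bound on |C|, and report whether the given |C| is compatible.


V_q(n, t) = 24809, q^n = 6103515625, Hamming bound = 246020, |C| = 161854 ≤ bound (satisfied).

Step 1: Compute V_q(n, t) = Σ_{j=0}^3 C(n, j) (q−1)^j.
  j = 0: C(14,0)·(4)^0 = 1·1 = 1.
  j = 1: C(14,1)·(4)^1 = 14·4 = 56.
  j = 2: C(14,2)·(4)^2 = 91·16 = 1456.
  j = 3: C(14,3)·(4)^3 = 364·64 = 23296.
  V_q(n, t) = 1 + 56 + 1456 + 23296 = 24809.
Step 2: q^n = 5^14 = 6103515625.
Step 3: Hamming bound ⌊q^n / V_q(n,t)⌋ = ⌊6103515625/24809⌋ = 246020.
Step 4: Compare |C| = 161854 to 246020: satisfied.
The claimed |C| lies below the Hamming bound.


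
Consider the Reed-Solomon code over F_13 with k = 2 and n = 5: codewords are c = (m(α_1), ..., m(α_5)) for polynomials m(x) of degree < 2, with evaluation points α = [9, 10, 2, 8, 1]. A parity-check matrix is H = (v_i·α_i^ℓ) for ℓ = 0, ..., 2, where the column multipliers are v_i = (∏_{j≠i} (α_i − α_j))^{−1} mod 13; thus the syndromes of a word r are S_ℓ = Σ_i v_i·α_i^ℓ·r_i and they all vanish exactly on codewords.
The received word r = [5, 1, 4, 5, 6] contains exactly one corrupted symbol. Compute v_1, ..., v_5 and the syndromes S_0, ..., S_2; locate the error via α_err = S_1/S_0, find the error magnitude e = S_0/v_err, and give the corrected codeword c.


S = (6, 2, 5), error at position 1, error magnitude e = 2, c = [3, 1, 4, 5, 6].

Step 1: column multipliers v_i = (∏_{j≠i}(α_i − α_j))^{−1} mod 13.
  i = 1 (α = 9): (9−10)(9−2)(9−8)(9−1) = (−1)·7·1·8 = −56 ≡ 9, so v_1 = 9^{−1} = 3 (mod 13).
  i = 2 (α = 10): (10−9)(10−2)(10−8)(10−1) = 1·8·2·9 = 144 ≡ 1, so v_2 = 1^{−1} = 1 (mod 13).
  i = 3 (α = 2): (2−9)(2−10)(2−8)(2−1) = (−7)·(−8)·(−6)·1 = −336 ≡ 2, so v_3 = 2^{−1} = 7 (mod 13).
  i = 4 (α = 8): (8−9)(8−10)(8−2)(8−1) = (−1)·(−2)·6·7 = 84 ≡ 6, so v_4 = 6^{−1} = 11 (mod 13).
  i = 5 (α = 1): (1−9)(1−10)(1−2)(1−8) = (−8)·(−9)·(−1)·(−7) = 504 ≡ 10, so v_5 = 10^{−1} = 4 (mod 13).
  v = [3, 1, 7, 11, 4].
Step 2: syndromes of r = [5, 1, 4, 5, 6] (all sums mod 13).
  S_0 = Σ v_i r_i = 3·5 + 1·1 + 7·4 + 11·5 + 4·6 = 123 ≡ 6.
  S_1 = Σ v_i α_i r_i = 3·9·5 + 1·10·1 + 7·2·4 + 11·8·5 + 4·1·6 = 665 ≡ 2.
  α_i^2 mod 13 = [3, 9, 4, 12, 1].
  S_2 = Σ v_i α_i^2 r_i = 3·3·5 + 1·9·1 + 7·4·4 + 11·12·5 + 4·1·6 = 850 ≡ 5.
  S = (6, 2, 5) ≠ 0, so r is not a codeword (an error is present).
Step 3: locate the error. For a single error e at position i, S_ℓ = v_i·e·α_i^ℓ, so α_err = S_1/S_0.
  S_0^{−1} = 6^{−1} = 11 (mod 13), so α_err = 2·11 = 22 ≡ 9 = α_1. Error position i = 1.
  Consistency check: S_2/S_1 = 5·7 = 35 ≡ 9 = α_err ✓ (single-error assumption holds).
Step 4: error magnitude e = S_0/v_1 = S_0·∏_{j≠1}(α_1 − α_j) = 6·9 = 54 ≡ 2 (mod 13).
Step 5: correct position 1: c_1 = r_1 − e = 5 − 2 ≡ 3 (mod 13). Hence c = [3, 1, 4, 5, 6].
  Check: interpolating c through the α_i gives m(x) = 8 + 11·x (degree < 2) with m(α_i) = c_i for every i, so c is indeed a codeword.


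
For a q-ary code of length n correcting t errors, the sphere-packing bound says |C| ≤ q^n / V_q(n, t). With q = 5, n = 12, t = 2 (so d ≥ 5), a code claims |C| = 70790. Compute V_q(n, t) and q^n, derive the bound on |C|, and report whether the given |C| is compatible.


V_q(n, t) = 1105, q^n = 244140625, Hamming bound = 220941, |C| = 70790 ≤ bound (satisfied).

Step 1: Compute V_q(n, t) = Σ_{j=0}^2 C(n, j) (q−1)^j.
  j = 0: C(12,0)·(4)^0 = 1·1 = 1.
  j = 1: C(12,1)·(4)^1 = 12·4 = 48.
  j = 2: C(12,2)·(4)^2 = 66·16 = 1056.
  V_q(n, t) = 1 + 48 + 1056 = 1105.
Step 2: q^n = 5^12 = 244140625.
Step 3: Hamming bound ⌊q^n / V_q(n,t)⌋ = ⌊244140625/1105⌋ = 220941.
Step 4: Compare |C| = 70790 to 220941: satisfied.
The claimed |C| lies below the Hamming bound.


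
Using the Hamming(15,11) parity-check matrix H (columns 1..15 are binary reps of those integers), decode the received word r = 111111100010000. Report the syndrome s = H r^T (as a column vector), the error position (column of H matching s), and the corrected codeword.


s = (1, 0, 1, 1)^T, error position = 11, corrected codeword c = 111111100000000

Compute s = H r^T mod 2 one row at a time:
  s_1 = 0 + 0 + 0 + 1 + 0 + 0 + 0 + 0 = 1 ≡ 1 (mod 2).
  s_2 = 1 + 1 + 1 + 1 + 0 + 0 + 0 + 0 = 4 ≡ 0 (mod 2).
  s_3 = 1 + 1 + 1 + 1 + 0 + 1 + 0 + 0 = 5 ≡ 1 (mod 2).
  s_4 = 1 + 1 + 1 + 1 + 0 + 1 + 0 + 0 = 5 ≡ 1 (mod 2).
s = (1, 0, 1, 1)^T — this equals column 11 of H (binary 1011), so error is at position 11.
Correct: flip bit 11 of r = 111111100010000 to get c = 111111100000000.


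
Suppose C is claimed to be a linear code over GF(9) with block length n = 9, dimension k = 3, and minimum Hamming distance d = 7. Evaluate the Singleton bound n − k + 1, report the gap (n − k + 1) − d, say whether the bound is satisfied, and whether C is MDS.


Singleton RHS = n − k + 1 = 7, slack = 0, bound satisfied, MDS.

Singleton bound: d ≤ n − k + 1.
Here n = 9, k = 3, so n − k + 1 = 7.
Given d = 7, check d ≤ 7: YES.
Slack = (n − k + 1) − d = 0.
The code is MDS (slack = 0).
Description: the claimed parameters are [9, 3, 7]_9; such a code would be MDS (meets Singleton bound).


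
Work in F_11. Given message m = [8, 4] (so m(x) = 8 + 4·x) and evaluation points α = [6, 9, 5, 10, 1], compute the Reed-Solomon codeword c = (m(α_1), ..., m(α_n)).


c = [10, 0, 6, 4, 1]

Message polynomial: m(x) = 8 + 4·x (mod 11).
For each evaluation point α_i, compute m(α_i) mod 11:
  α_1 = 6: Horner steps 4 → 10, so m(6) = 10.
  α_2 = 9: Horner steps 4 → 0, so m(9) = 0.
  α_3 = 5: Horner steps 4 → 6, so m(5) = 6.
  α_4 = 10: Horner steps 4 → 4, so m(10) = 4.
  α_5 = 1: Horner steps 4 → 1, so m(1) = 1.
Codeword c = [10, 0, 6, 4, 1] ∈ F_11^5.


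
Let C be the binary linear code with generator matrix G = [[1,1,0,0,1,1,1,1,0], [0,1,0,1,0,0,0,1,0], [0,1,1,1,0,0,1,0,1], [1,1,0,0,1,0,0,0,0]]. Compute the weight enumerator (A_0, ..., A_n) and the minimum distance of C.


Weight distribution: A_0 = 1, A_3 = 4, A_4 = 3, A_5 = 2, A_6 = 4, A_7 = 2. Minimum distance d = 3.

Enumerate all 2^4 = 16 messages m ∈ F_2^4.
For each, compute codeword c = mG in F_2^9, then tally its weight.
  m = 0000 → c = 000000000, weight = 0.
  m = 1000 → c = 110011110, weight = 6.
  m = 0100 → c = 010100010, weight = 3.
  m = 1100 → c = 100111100, weight = 5.
  m = 0010 → c = 011100101, weight = 5.
  m = 1010 → c = 101111011, weight = 7.
  m = 0110 → c = 001000111, weight = 4.
  m = 1110 → c = 111011001, weight = 6.
  m = 0001 → c = 110010000, weight = 3.
  m = 1001 → c = 000001110, weight = 3.
  m = 0101 → c = 100110010, weight = 4.
  m = 1101 → c = 010101100, weight = 4.
  m = 0011 → c = 101110101, weight = 6.
  m = 1011 → c = 011101011, weight = 6.
  m = 0111 → c = 111010111, weight = 7.
  m = 1111 → c = 001001001, weight = 3.
Tally weights:
  weight 0: 1 codewords.
  weight 3: 4 codewords.
  weight 4: 3 codewords.
  weight 5: 2 codewords.
  weight 6: 4 codewords.
  weight 7: 2 codewords.
Minimum distance d = smallest w > 0 with A_w > 0 = 3.
Sanity: Σ A_w = 16 = 2^4 = 16 ✓.


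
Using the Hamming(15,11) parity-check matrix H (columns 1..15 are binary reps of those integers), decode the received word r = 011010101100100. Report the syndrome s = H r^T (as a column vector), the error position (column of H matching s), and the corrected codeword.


s = (1, 1, 0, 1)^T, error position = 13, corrected codeword c = 011010101100000

Compute s = H r^T mod 2 one row at a time:
  s_1 = 0 + 1 + 1 + 0 + 0 + 1 + 0 + 0 = 3 ≡ 1 (mod 2).
  s_2 = 0 + 1 + 0 + 1 + 0 + 1 + 0 + 0 = 3 ≡ 1 (mod 2).
  s_3 = 1 + 1 + 0 + 1 + 1 + 0 + 0 + 0 = 4 ≡ 0 (mod 2).
  s_4 = 0 + 1 + 1 + 1 + 1 + 0 + 1 + 0 = 5 ≡ 1 (mod 2).
s = (1, 1, 0, 1)^T — this equals column 13 of H (binary 1101), so error is at position 13.
Correct: flip bit 13 of r = 011010101100100 to get c = 011010101100000.


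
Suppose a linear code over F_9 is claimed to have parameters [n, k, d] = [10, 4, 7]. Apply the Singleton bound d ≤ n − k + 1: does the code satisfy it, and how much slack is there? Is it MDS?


Singleton RHS = n − k + 1 = 7, slack = 0, bound satisfied, MDS.

Singleton bound: d ≤ n − k + 1.
Here n = 10, k = 4, so n − k + 1 = 7.
Given d = 7, check d ≤ 7: YES.
Slack = (n − k + 1) − d = 0.
The code is MDS (slack = 0).
Description: the claimed parameters are [10, 4, 7]_9; such a code would be MDS (meets Singleton bound).


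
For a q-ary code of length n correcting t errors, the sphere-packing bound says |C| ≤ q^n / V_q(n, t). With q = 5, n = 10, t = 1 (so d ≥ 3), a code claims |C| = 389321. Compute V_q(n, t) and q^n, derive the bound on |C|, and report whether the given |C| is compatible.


V_q(n, t) = 41, q^n = 9765625, Hamming bound = 238185, |C| = 389321 > bound (violated).

Step 1: Compute V_q(n, t) = Σ_{j=0}^1 C(n, j) (q−1)^j.
  j = 0: C(10,0)·(4)^0 = 1·1 = 1.
  j = 1: C(10,1)·(4)^1 = 10·4 = 40.
  V_q(n, t) = 1 + 40 = 41.
Step 2: q^n = 5^10 = 9765625.
Step 3: Hamming bound ⌊q^n / V_q(n,t)⌋ = ⌊9765625/41⌋ = 238185.
Step 4: Compare |C| = 389321 to 238185: violated.
The claimed |C| lies above the Hamming bound, so no 5-ary code of length 10 with d ≥ 3 can have 389321 codewords.


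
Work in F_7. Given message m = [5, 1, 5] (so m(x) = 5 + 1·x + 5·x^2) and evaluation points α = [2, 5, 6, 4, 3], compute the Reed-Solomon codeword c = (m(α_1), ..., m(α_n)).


c = [6, 2, 2, 5, 4]

Message polynomial: m(x) = 5 + 1·x + 5·x^2 (mod 7).
For each evaluation point α_i, compute m(α_i) mod 7:
  α_1 = 2: Horner steps 5 → 4 → 6, so m(2) = 6.
  α_2 = 5: Horner steps 5 → 5 → 2, so m(5) = 2.
  α_3 = 6: Horner steps 5 → 3 → 2, so m(6) = 2.
  α_4 = 4: Horner steps 5 → 0 → 5, so m(4) = 5.
  α_5 = 3: Horner steps 5 → 2 → 4, so m(3) = 4.
Codeword c = [6, 2, 2, 5, 4] ∈ F_7^5.


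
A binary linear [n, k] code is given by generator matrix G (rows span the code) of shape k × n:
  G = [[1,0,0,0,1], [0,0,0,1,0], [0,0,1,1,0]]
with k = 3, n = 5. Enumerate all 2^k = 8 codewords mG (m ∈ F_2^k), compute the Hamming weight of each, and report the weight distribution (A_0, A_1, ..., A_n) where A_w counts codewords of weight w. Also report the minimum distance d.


Weight distribution: A_0 = 1, A_1 = 2, A_2 = 2, A_3 = 2, A_4 = 1. Minimum distance d = 1.

Enumerate all 2^3 = 8 messages m ∈ F_2^3.
For each, compute codeword c = mG in F_2^5, then tally its weight.
  m = 000 → c = 00000, weight = 0.
  m = 100 → c = 10001, weight = 2.
  m = 010 → c = 00010, weight = 1.
  m = 110 → c = 10011, weight = 3.
  m = 001 → c = 00110, weight = 2.
  m = 101 → c = 10111, weight = 4.
  m = 011 → c = 00100, weight = 1.
  m = 111 → c = 10101, weight = 3.
Tally weights:
  weight 0: 1 codewords.
  weight 1: 2 codewords.
  weight 2: 2 codewords.
  weight 3: 2 codewords.
  weight 4: 1 codewords.
Minimum distance d = smallest w > 0 with A_w > 0 = 1.
Sanity: Σ A_w = 8 = 2^3 = 8 ✓.


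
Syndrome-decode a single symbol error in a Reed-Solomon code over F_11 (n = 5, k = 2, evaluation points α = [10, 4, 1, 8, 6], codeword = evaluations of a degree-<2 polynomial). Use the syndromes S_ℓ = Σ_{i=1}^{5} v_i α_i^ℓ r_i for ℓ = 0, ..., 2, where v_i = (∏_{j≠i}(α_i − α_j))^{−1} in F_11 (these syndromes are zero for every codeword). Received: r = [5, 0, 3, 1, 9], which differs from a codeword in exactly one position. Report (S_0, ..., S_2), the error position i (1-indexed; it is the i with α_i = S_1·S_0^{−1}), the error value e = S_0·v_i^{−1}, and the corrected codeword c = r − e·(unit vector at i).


S = (3, 2, 5), error at position 4, error magnitude e = 5, c = [5, 0, 3, 7, 9].

Step 1: column multipliers v_i = (∏_{j≠i}(α_i − α_j))^{−1} mod 11.
  i = 1 (α = 10): (10−4)(10−1)(10−8)(10−6) = 6·9·2·4 = 432 ≡ 3, so v_1 = 3^{−1} = 4 (mod 11).
  i = 2 (α = 4): (4−10)(4−1)(4−8)(4−6) = (−6)·3·(−4)·(−2) = −144 ≡ 10, so v_2 = 10^{−1} = 10 (mod 11).
  i = 3 (α = 1): (1−10)(1−4)(1−8)(1−6) = (−9)·(−3)·(−7)·(−5) = 945 ≡ 10, so v_3 = 10^{−1} = 10 (mod 11).
  i = 4 (α = 8): (8−10)(8−4)(8−1)(8−6) = (−2)·4·7·2 = −112 ≡ 9, so v_4 = 9^{−1} = 5 (mod 11).
  i = 5 (α = 6): (6−10)(6−4)(6−1)(6−8) = (−4)·2·5·(−2) = 80 ≡ 3, so v_5 = 3^{−1} = 4 (mod 11).
  v = [4, 10, 10, 5, 4].
Step 2: syndromes of r = [5, 0, 3, 1, 9] (all sums mod 11).
  S_0 = Σ v_i r_i = 4·5 + 10·0 + 10·3 + 5·1 + 4·9 = 91 ≡ 3.
  S_1 = Σ v_i α_i r_i = 4·10·5 + 10·4·0 + 10·1·3 + 5·8·1 + 4·6·9 = 486 ≡ 2.
  α_i^2 mod 11 = [1, 5, 1, 9, 3].
  S_2 = Σ v_i α_i^2 r_i = 4·1·5 + 10·5·0 + 10·1·3 + 5·9·1 + 4·3·9 = 203 ≡ 5.
  S = (3, 2, 5) ≠ 0, so r is not a codeword (an error is present).
Step 3: locate the error. For a single error e at position i, S_ℓ = v_i·e·α_i^ℓ, so α_err = S_1/S_0.
  S_0^{−1} = 3^{−1} = 4 (mod 11), so α_err = 2·4 = 8 ≡ 8 = α_4. Error position i = 4.
  Consistency check: S_2/S_1 = 5·6 = 30 ≡ 8 = α_err ✓ (single-error assumption holds).
Step 4: error magnitude e = S_0/v_4 = S_0·∏_{j≠4}(α_4 − α_j) = 3·9 = 27 ≡ 5 (mod 11).
Step 5: correct position 4: c_4 = r_4 − e = 1 − 5 ≡ 7 (mod 11). Hence c = [5, 0, 3, 7, 9].
  Check: interpolating c through the α_i gives m(x) = 4 + 10·x (degree < 2) with m(α_i) = c_i for every i, so c is indeed a codeword.


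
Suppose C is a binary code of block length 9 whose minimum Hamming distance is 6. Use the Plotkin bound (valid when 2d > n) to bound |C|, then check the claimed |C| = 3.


Plotkin bound M ≤ 4; given |C| = 3 ≤ bound (satisfied).

Check applicability: 2d = 12, n = 9.
2d − n = 3 > 0, so Plotkin applies.
Compute d/(2d−n) = 6/3 ≈ 2.0000.
⌊d/(2d−n)⌋ = 2.
Plotkin bound: M ≤ 2·2 = 4.
Given |C| = 3, check: satisfied.
This |C| is below the Plotkin bound.


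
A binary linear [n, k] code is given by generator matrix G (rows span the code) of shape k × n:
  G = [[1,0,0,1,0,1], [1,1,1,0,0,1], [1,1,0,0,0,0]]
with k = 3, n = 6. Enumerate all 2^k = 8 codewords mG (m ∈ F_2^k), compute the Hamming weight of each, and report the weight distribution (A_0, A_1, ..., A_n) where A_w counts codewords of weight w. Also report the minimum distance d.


Weight distribution: A_0 = 1, A_2 = 2, A_3 = 4, A_4 = 1. Minimum distance d = 2.

Enumerate all 2^3 = 8 messages m ∈ F_2^3.
For each, compute codeword c = mG in F_2^6, then tally its weight.
  m = 000 → c = 000000, weight = 0.
  m = 100 → c = 100101, weight = 3.
  m = 010 → c = 111001, weight = 4.
  m = 110 → c = 011100, weight = 3.
  m = 001 → c = 110000, weight = 2.
  m = 101 → c = 010101, weight = 3.
  m = 011 → c = 001001, weight = 2.
  m = 111 → c = 101100, weight = 3.
Tally weights:
  weight 0: 1 codewords.
  weight 2: 2 codewords.
  weight 3: 4 codewords.
  weight 4: 1 codewords.
Minimum distance d = smallest w > 0 with A_w > 0 = 2.
Sanity: Σ A_w = 8 = 2^3 = 8 ✓.


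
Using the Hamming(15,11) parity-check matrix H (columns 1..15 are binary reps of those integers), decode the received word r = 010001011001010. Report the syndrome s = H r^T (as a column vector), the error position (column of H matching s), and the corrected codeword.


s = (0, 1, 1, 1)^T, error position = 7, corrected codeword c = 010001111001010

Compute s = H r^T mod 2 one row at a time:
  s_1 = 1 + 1 + 0 + 0 + 1 + 0 + 1 + 0 = 4 ≡ 0 (mod 2).
  s_2 = 0 + 0 + 1 + 0 + 1 + 0 + 1 + 0 = 3 ≡ 1 (mod 2).
  s_3 = 1 + 0 + 1 + 0 + 0 + 0 + 1 + 0 = 3 ≡ 1 (mod 2).
  s_4 = 0 + 0 + 0 + 0 + 1 + 0 + 0 + 0 = 1 ≡ 1 (mod 2).
s = (0, 1, 1, 1)^T — this equals column 7 of H (binary 0111), so error is at position 7.
Correct: flip bit 7 of r = 010001011001010 to get c = 010001111001010.


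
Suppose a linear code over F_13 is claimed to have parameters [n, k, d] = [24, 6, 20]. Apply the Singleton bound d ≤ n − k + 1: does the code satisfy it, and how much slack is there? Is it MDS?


Singleton RHS = n − k + 1 = 19, slack = -1, bound violated (no such code; not MDS).

Singleton bound: d ≤ n − k + 1.
Here n = 24, k = 6, so n − k + 1 = 19.
Given d = 20, check d ≤ 19: NO.
Slack = (n − k + 1) − d = -1.
The slack is negative: d = 20 exceeds n − k + 1 = 19 by 1, so the Singleton bound is violated and no linear [24, 6, 20]_13 code can exist. In particular it is not MDS (MDS requires d = n − k + 1 exactly).
Description: the claimed parameters are [24, 6, 20]_13; such a code would be impossible (violates the Singleton bound).


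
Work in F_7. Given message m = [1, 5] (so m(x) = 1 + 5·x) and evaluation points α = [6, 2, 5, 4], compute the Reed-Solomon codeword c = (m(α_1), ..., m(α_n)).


c = [3, 4, 5, 0]

Message polynomial: m(x) = 1 + 5·x (mod 7).
For each evaluation point α_i, compute m(α_i) mod 7:
  α_1 = 6: Horner steps 5 → 3, so m(6) = 3.
  α_2 = 2: Horner steps 5 → 4, so m(2) = 4.
  α_3 = 5: Horner steps 5 → 5, so m(5) = 5.
  α_4 = 4: Horner steps 5 → 0, so m(4) = 0.
Codeword c = [3, 4, 5, 0] ∈ F_7^4.


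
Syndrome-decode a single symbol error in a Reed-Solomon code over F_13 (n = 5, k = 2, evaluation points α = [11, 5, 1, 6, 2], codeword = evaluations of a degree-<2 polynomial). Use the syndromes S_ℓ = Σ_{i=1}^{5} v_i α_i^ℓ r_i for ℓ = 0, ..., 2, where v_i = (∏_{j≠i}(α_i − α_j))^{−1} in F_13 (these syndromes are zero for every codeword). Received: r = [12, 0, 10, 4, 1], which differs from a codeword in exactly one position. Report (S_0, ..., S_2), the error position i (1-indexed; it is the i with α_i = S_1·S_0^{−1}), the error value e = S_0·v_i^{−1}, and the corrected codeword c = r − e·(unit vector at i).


S = (3, 7, 12), error at position 1, error magnitude e = 1, c = [11, 0, 10, 4, 1].

Step 1: column multipliers v_i = (∏_{j≠i}(α_i − α_j))^{−1} mod 13.
  i = 1 (α = 11): (11−5)(11−1)(11−6)(11−2) = 6·10·5·9 = 2700 ≡ 9, so v_1 = 9^{−1} = 3 (mod 13).
  i = 2 (α = 5): (5−11)(5−1)(5−6)(5−2) = (−6)·4·(−1)·3 = 72 ≡ 7, so v_2 = 7^{−1} = 2 (mod 13).
  i = 3 (α = 1): (1−11)(1−5)(1−6)(1−2) = (−10)·(−4)·(−5)·(−1) = 200 ≡ 5, so v_3 = 5^{−1} = 8 (mod 13).
  i = 4 (α = 6): (6−11)(6−5)(6−1)(6−2) = (−5)·1·5·4 = −100 ≡ 4, so v_4 = 4^{−1} = 10 (mod 13).
  i = 5 (α = 2): (2−11)(2−5)(2−1)(2−6) = (−9)·(−3)·1·(−4) = −108 ≡ 9, so v_5 = 9^{−1} = 3 (mod 13).
  v = [3, 2, 8, 10, 3].
Step 2: syndromes of r = [12, 0, 10, 4, 1] (all sums mod 13).
  S_0 = Σ v_i r_i = 3·12 + 2·0 + 8·10 + 10·4 + 3·1 = 159 ≡ 3.
  S_1 = Σ v_i α_i r_i = 3·11·12 + 2·5·0 + 8·1·10 + 10·6·4 + 3·2·1 = 722 ≡ 7.
  α_i^2 mod 13 = [4, 12, 1, 10, 4].
  S_2 = Σ v_i α_i^2 r_i = 3·4·12 + 2·12·0 + 8·1·10 + 10·10·4 + 3·4·1 = 636 ≡ 12.
  S = (3, 7, 12) ≠ 0, so r is not a codeword (an error is present).
Step 3: locate the error. For a single error e at position i, S_ℓ = v_i·e·α_i^ℓ, so α_err = S_1/S_0.
  S_0^{−1} = 3^{−1} = 9 (mod 13), so α_err = 7·9 = 63 ≡ 11 = α_1. Error position i = 1.
  Consistency check: S_2/S_1 = 12·2 = 24 ≡ 11 = α_err ✓ (single-error assumption holds).
Step 4: error magnitude e = S_0/v_1 = S_0·∏_{j≠1}(α_1 − α_j) = 3·9 = 27 ≡ 1 (mod 13).
Step 5: correct position 1: c_1 = r_1 − e = 12 − 1 ≡ 11 (mod 13). Hence c = [11, 0, 10, 4, 1].
  Check: interpolating c through the α_i gives m(x) = 6 + 4·x (degree < 2) with m(α_i) = c_i for every i, so c is indeed a codeword.


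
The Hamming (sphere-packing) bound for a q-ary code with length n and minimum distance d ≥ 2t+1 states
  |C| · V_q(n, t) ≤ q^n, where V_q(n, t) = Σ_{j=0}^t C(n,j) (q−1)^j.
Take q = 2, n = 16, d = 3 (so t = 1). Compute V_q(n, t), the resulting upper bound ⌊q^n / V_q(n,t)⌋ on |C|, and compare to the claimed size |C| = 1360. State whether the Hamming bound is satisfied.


V_q(n, t) = 17, q^n = 65536, Hamming bound = 3855, |C| = 1360 ≤ bound (satisfied).

Step 1: Compute V_q(n, t) = Σ_{j=0}^1 C(n, j) (q−1)^j.
  j = 0: C(16,0)·(1)^0 = 1·1 = 1.
  j = 1: C(16,1)·(1)^1 = 16·1 = 16.
  V_q(n, t) = 1 + 16 = 17.
Step 2: q^n = 2^16 = 65536.
Step 3: Hamming bound ⌊q^n / V_q(n,t)⌋ = ⌊65536/17⌋ = 3855.
Step 4: Compare |C| = 1360 to 3855: satisfied.
The claimed |C| lies below the Hamming bound.


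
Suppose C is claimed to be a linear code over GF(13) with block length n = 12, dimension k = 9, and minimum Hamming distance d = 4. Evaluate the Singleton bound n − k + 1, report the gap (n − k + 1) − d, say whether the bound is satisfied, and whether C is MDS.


Singleton RHS = n − k + 1 = 4, slack = 0, bound satisfied, MDS.

Singleton bound: d ≤ n − k + 1.
Here n = 12, k = 9, so n − k + 1 = 4.
Given d = 4, check d ≤ 4: YES.
Slack = (n − k + 1) − d = 0.
The code is MDS (slack = 0).
Description: the claimed parameters are [12, 9, 4]_13; such a code would be MDS (meets Singleton bound).


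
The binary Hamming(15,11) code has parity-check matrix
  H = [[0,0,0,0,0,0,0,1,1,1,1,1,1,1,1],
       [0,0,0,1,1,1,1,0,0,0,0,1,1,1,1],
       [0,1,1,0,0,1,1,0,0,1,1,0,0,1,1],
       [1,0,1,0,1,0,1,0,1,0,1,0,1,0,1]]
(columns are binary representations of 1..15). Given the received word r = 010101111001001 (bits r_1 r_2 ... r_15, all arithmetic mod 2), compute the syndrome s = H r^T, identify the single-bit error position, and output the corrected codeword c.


s = (0, 1, 0, 1)^T, error position = 5, corrected codeword c = 010111111001001

Compute s = H r^T mod 2 one row at a time:
  s_1 = 1 + 1 + 0 + 0 + 1 + 0 + 0 + 1 = 4 ≡ 0 (mod 2).
  s_2 = 1 + 0 + 1 + 1 + 1 + 0 + 0 + 1 = 5 ≡ 1 (mod 2).
  s_3 = 1 + 0 + 1 + 1 + 0 + 0 + 0 + 1 = 4 ≡ 0 (mod 2).
  s_4 = 0 + 0 + 0 + 1 + 1 + 0 + 0 + 1 = 3 ≡ 1 (mod 2).
s = (0, 1, 0, 1)^T — this equals column 5 of H (binary 0101), so error is at position 5.
Correct: flip bit 5 of r = 010101111001001 to get c = 010111111001001.


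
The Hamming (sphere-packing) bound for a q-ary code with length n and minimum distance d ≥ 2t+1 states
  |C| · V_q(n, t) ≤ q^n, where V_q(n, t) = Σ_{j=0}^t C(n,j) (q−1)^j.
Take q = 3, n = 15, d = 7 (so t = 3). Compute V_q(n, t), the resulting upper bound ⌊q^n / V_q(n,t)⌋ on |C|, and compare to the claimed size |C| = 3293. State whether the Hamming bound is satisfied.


V_q(n, t) = 4091, q^n = 14348907, Hamming bound = 3507, |C| = 3293 ≤ bound (satisfied).

Step 1: Compute V_q(n, t) = Σ_{j=0}^3 C(n, j) (q−1)^j.
  j = 0: C(15,0)·(2)^0 = 1·1 = 1.
  j = 1: C(15,1)·(2)^1 = 15·2 = 30.
  j = 2: C(15,2)·(2)^2 = 105·4 = 420.
  j = 3: C(15,3)·(2)^3 = 455·8 = 3640.
  V_q(n, t) = 1 + 30 + 420 + 3640 = 4091.
Step 2: q^n = 3^15 = 14348907.
Step 3: Hamming bound ⌊q^n / V_q(n,t)⌋ = ⌊14348907/4091⌋ = 3507.
Step 4: Compare |C| = 3293 to 3507: satisfied.
The claimed |C| lies below the Hamming bound.


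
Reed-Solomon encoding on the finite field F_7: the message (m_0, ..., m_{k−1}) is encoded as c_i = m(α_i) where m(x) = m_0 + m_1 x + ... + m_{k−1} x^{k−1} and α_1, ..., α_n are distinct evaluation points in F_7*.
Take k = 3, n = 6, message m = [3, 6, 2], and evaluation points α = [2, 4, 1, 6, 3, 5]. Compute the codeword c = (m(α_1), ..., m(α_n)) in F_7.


c = [2, 3, 4, 6, 4, 6]

Message polynomial: m(x) = 3 + 6·x + 2·x^2 (mod 7).
For each evaluation point α_i, compute m(α_i) mod 7:
  α_1 = 2: Horner steps 2 → 3 → 2, so m(2) = 2.
  α_2 = 4: Horner steps 2 → 0 → 3, so m(4) = 3.
  α_3 = 1: Horner steps 2 → 1 → 4, so m(1) = 4.
  α_4 = 6: Horner steps 2 → 4 → 6, so m(6) = 6.
  α_5 = 3: Horner steps 2 → 5 → 4, so m(3) = 4.
  α_6 = 5: Horner steps 2 → 2 → 6, so m(5) = 6.
Codeword c = [2, 3, 4, 6, 4, 6] ∈ F_7^6.


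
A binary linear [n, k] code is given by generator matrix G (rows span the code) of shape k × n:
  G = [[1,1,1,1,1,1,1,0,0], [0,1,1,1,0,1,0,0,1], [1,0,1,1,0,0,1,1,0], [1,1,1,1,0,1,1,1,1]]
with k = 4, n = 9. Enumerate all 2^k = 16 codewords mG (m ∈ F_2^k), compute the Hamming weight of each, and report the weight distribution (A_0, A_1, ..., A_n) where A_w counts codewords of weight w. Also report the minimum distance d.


Weight distribution: A_0 = 1, A_2 = 1, A_3 = 3, A_4 = 2, A_5 = 4, A_6 = 3, A_7 = 1, A_8 = 1. Minimum distance d = 2.

Enumerate all 2^4 = 16 messages m ∈ F_2^4.
For each, compute codeword c = mG in F_2^9, then tally its weight.
  m = 0000 → c = 000000000, weight = 0.
  m = 1000 → c = 111111100, weight = 7.
  m = 0100 → c = 011101001, weight = 5.
  m = 1100 → c = 100010101, weight = 4.
  m = 0010 → c = 101100110, weight = 5.
  m = 1010 → c = 010011010, weight = 4.
  m = 0110 → c = 110001111, weight = 6.
  m = 1110 → c = 001110011, weight = 5.
  m = 0001 → c = 111101111, weight = 8.
  m = 1001 → c = 000010011, weight = 3.
  m = 0101 → c = 100000110, weight = 3.
  m = 1101 → c = 011111010, weight = 6.
  m = 0011 → c = 010001001, weight = 3.
  m = 1011 → c = 101110101, weight = 6.
  m = 0111 → c = 001100000, weight = 2.
  m = 1111 → c = 110011100, weight = 5.
Tally weights:
  weight 0: 1 codewords.
  weight 2: 1 codewords.
  weight 3: 3 codewords.
  weight 4: 2 codewords.
  weight 5: 4 codewords.
  weight 6: 3 codewords.
  weight 7: 1 codewords.
  weight 8: 1 codewords.
Minimum distance d = smallest w > 0 with A_w > 0 = 2.
Sanity: Σ A_w = 16 = 2^4 = 16 ✓.


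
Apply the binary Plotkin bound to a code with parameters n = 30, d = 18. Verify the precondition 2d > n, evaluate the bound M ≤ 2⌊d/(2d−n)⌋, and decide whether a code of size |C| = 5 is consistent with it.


Plotkin bound M ≤ 6; given |C| = 5 ≤ bound (satisfied).

Check applicability: 2d = 36, n = 30.
2d − n = 6 > 0, so Plotkin applies.
Compute d/(2d−n) = 18/6 ≈ 3.0000.
⌊d/(2d−n)⌋ = 3.
Plotkin bound: M ≤ 2·3 = 6.
Given |C| = 5, check: satisfied.
This |C| is below the Plotkin bound.


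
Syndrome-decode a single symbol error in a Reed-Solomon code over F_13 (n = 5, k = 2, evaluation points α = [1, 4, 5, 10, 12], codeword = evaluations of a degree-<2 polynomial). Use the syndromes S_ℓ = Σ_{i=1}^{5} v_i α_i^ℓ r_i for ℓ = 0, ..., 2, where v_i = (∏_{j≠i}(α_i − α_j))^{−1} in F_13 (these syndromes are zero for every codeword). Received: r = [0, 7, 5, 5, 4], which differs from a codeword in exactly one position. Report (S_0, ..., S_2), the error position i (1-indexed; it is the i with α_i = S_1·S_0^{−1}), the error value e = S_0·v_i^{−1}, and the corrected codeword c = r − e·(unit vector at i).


S = (6, 8, 2), error at position 4, error magnitude e = 10, c = [0, 7, 5, 8, 4].

Step 1: column multipliers v_i = (∏_{j≠i}(α_i − α_j))^{−1} mod 13.
  i = 1 (α = 1): (1−4)(1−5)(1−10)(1−12) = (−3)·(−4)·(−9)·(−11) = 1188 ≡ 5, so v_1 = 5^{−1} = 8 (mod 13).
  i = 2 (α = 4): (4−1)(4−5)(4−10)(4−12) = 3·(−1)·(−6)·(−8) = −144 ≡ 12, so v_2 = 12^{−1} = 12 (mod 13).
  i = 3 (α = 5): (5−1)(5−4)(5−10)(5−12) = 4·1·(−5)·(−7) = 140 ≡ 10, so v_3 = 10^{−1} = 4 (mod 13).
  i = 4 (α = 10): (10−1)(10−4)(10−5)(10−12) = 9·6·5·(−2) = −540 ≡ 6, so v_4 = 6^{−1} = 11 (mod 13).
  i = 5 (α = 12): (12−1)(12−4)(12−5)(12−10) = 11·8·7·2 = 1232 ≡ 10, so v_5 = 10^{−1} = 4 (mod 13).
  v = [8, 12, 4, 11, 4].
Step 2: syndromes of r = [0, 7, 5, 5, 4] (all sums mod 13).
  S_0 = Σ v_i r_i = 8·0 + 12·7 + 4·5 + 11·5 + 4·4 = 175 ≡ 6.
  S_1 = Σ v_i α_i r_i = 8·1·0 + 12·4·7 + 4·5·5 + 11·10·5 + 4·12·4 = 1178 ≡ 8.
  α_i^2 mod 13 = [1, 3, 12, 9, 1].
  S_2 = Σ v_i α_i^2 r_i = 8·1·0 + 12·3·7 + 4·12·5 + 11·9·5 + 4·1·4 = 1003 ≡ 2.
  S = (6, 8, 2) ≠ 0, so r is not a codeword (an error is present).
Step 3: locate the error. For a single error e at position i, S_ℓ = v_i·e·α_i^ℓ, so α_err = S_1/S_0.
  S_0^{−1} = 6^{−1} = 11 (mod 13), so α_err = 8·11 = 88 ≡ 10 = α_4. Error position i = 4.
  Consistency check: S_2/S_1 = 2·5 = 10 ≡ 10 = α_err ✓ (single-error assumption holds).
Step 4: error magnitude e = S_0/v_4 = S_0·∏_{j≠4}(α_4 − α_j) = 6·6 = 36 ≡ 10 (mod 13).
Step 5: correct position 4: c_4 = r_4 − e = 5 − 10 ≡ 8 (mod 13). Hence c = [0, 7, 5, 8, 4].
  Check: interpolating c through the α_i gives m(x) = 2 + 11·x (degree < 2) with m(α_i) = c_i for every i, so c is indeed a codeword.


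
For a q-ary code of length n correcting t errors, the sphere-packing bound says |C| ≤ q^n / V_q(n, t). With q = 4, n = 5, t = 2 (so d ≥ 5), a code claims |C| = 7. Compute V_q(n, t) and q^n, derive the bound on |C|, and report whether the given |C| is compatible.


V_q(n, t) = 106, q^n = 1024, Hamming bound = 9, |C| = 7 ≤ bound (satisfied).

Step 1: Compute V_q(n, t) = Σ_{j=0}^2 C(n, j) (q−1)^j.
  j = 0: C(5,0)·(3)^0 = 1·1 = 1.
  j = 1: C(5,1)·(3)^1 = 5·3 = 15.
  j = 2: C(5,2)·(3)^2 = 10·9 = 90.
  V_q(n, t) = 1 + 15 + 90 = 106.
Step 2: q^n = 4^5 = 1024.
Step 3: Hamming bound ⌊q^n / V_q(n,t)⌋ = ⌊1024/106⌋ = 9.
Step 4: Compare |C| = 7 to 9: satisfied.
The claimed |C| lies below the Hamming bound.


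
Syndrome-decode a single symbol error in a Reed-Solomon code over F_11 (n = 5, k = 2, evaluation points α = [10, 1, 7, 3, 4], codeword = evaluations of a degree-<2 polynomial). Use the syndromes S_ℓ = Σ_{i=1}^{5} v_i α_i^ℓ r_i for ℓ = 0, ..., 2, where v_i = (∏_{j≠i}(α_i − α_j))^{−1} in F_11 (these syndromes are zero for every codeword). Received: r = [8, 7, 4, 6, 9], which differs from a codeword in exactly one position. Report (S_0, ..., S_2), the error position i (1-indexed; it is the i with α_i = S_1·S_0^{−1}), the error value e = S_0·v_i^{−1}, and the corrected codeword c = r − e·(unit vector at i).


S = (2, 8, 10), error at position 5, error magnitude e = 9, c = [8, 7, 4, 6, 0].

Step 1: column multipliers v_i = (∏_{j≠i}(α_i − α_j))^{−1} mod 11.
  i = 1 (α = 10): (10−1)(10−7)(10−3)(10−4) = 9·3·7·6 = 1134 ≡ 1, so v_1 = 1^{−1} = 1 (mod 11).
  i = 2 (α = 1): (1−10)(1−7)(1−3)(1−4) = (−9)·(−6)·(−2)·(−3) = 324 ≡ 5, so v_2 = 5^{−1} = 9 (mod 11).
  i = 3 (α = 7): (7−10)(7−1)(7−3)(7−4) = (−3)·6·4·3 = −216 ≡ 4, so v_3 = 4^{−1} = 3 (mod 11).
  i = 4 (α = 3): (3−10)(3−1)(3−7)(3−4) = (−7)·2·(−4)·(−1) = −56 ≡ 10, so v_4 = 10^{−1} = 10 (mod 11).
  i = 5 (α = 4): (4−10)(4−1)(4−7)(4−3) = (−6)·3·(−3)·1 = 54 ≡ 10, so v_5 = 10^{−1} = 10 (mod 11).
  v = [1, 9, 3, 10, 10].
Step 2: syndromes of r = [8, 7, 4, 6, 9] (all sums mod 11).
  S_0 = Σ v_i r_i = 1·8 + 9·7 + 3·4 + 10·6 + 10·9 = 233 ≡ 2.
  S_1 = Σ v_i α_i r_i = 1·10·8 + 9·1·7 + 3·7·4 + 10·3·6 + 10·4·9 = 767 ≡ 8.
  α_i^2 mod 11 = [1, 1, 5, 9, 5].
  S_2 = Σ v_i α_i^2 r_i = 1·1·8 + 9·1·7 + 3·5·4 + 10·9·6 + 10·5·9 = 1121 ≡ 10.
  S = (2, 8, 10) ≠ 0, so r is not a codeword (an error is present).
Step 3: locate the error. For a single error e at position i, S_ℓ = v_i·e·α_i^ℓ, so α_err = S_1/S_0.
  S_0^{−1} = 2^{−1} = 6 (mod 11), so α_err = 8·6 = 48 ≡ 4 = α_5. Error position i = 5.
  Consistency check: S_2/S_1 = 10·7 = 70 ≡ 4 = α_err ✓ (single-error assumption holds).
Step 4: error magnitude e = S_0/v_5 = S_0·∏_{j≠5}(α_5 − α_j) = 2·10 = 20 ≡ 9 (mod 11).
Step 5: correct position 5: c_5 = r_5 − e = 9 − 9 ≡ 0 (mod 11). Hence c = [8, 7, 4, 6, 0].
  Check: interpolating c through the α_i gives m(x) = 2 + 5·x (degree < 2) with m(α_i) = c_i for every i, so c is indeed a codeword.


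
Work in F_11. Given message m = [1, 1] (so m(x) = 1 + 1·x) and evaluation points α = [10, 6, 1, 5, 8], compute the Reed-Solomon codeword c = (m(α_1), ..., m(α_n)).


c = [0, 7, 2, 6, 9]

Message polynomial: m(x) = 1 + 1·x (mod 11).
For each evaluation point α_i, compute m(α_i) mod 11:
  α_1 = 10: Horner steps 1 → 0, so m(10) = 0.
  α_2 = 6: Horner steps 1 → 7, so m(6) = 7.
  α_3 = 1: Horner steps 1 → 2, so m(1) = 2.
  α_4 = 5: Horner steps 1 → 6, so m(5) = 6.
  α_5 = 8: Horner steps 1 → 9, so m(8) = 9.
Codeword c = [0, 7, 2, 6, 9] ∈ F_11^5.


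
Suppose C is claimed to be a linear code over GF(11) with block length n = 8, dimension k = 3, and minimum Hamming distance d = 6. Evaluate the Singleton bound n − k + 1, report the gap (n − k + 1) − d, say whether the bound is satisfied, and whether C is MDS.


Singleton RHS = n − k + 1 = 6, slack = 0, bound satisfied, MDS.

Singleton bound: d ≤ n − k + 1.
Here n = 8, k = 3, so n − k + 1 = 6.
Given d = 6, check d ≤ 6: YES.
Slack = (n − k + 1) − d = 0.
The code is MDS (slack = 0).
Description: the claimed parameters are [8, 3, 6]_11; such a code would be MDS (meets Singleton bound).


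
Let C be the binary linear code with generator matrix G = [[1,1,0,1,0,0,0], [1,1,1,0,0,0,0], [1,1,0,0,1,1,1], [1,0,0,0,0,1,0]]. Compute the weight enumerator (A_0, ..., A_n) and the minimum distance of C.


Weight distribution: A_0 = 1, A_2 = 2, A_3 = 5, A_4 = 5, A_5 = 2, A_7 = 1. Minimum distance d = 2.

Enumerate all 2^4 = 16 messages m ∈ F_2^4.
For each, compute codeword c = mG in F_2^7, then tally its weight.
  m = 0000 → c = 0000000, weight = 0.
  m = 1000 → c = 1101000, weight = 3.
  m = 0100 → c = 1110000, weight = 3.
  m = 1100 → c = 0011000, weight = 2.
  m = 0010 → c = 1100111, weight = 5.
  m = 1010 → c = 0001111, weight = 4.
  m = 0110 → c = 0010111, weight = 4.
  m = 1110 → c = 1111111, weight = 7.
  m = 0001 → c = 1000010, weight = 2.
  m = 1001 → c = 0101010, weight = 3.
  m = 0101 → c = 0110010, weight = 3.
  m = 1101 → c = 1011010, weight = 4.
  m = 0011 → c = 0100101, weight = 3.
  m = 1011 → c = 1001101, weight = 4.
  m = 0111 → c = 1010101, weight = 4.
  m = 1111 → c = 0111101, weight = 5.
Tally weights:
  weight 0: 1 codewords.
  weight 2: 2 codewords.
  weight 3: 5 codewords.
  weight 4: 5 codewords.
  weight 5: 2 codewords.
  weight 7: 1 codewords.
Minimum distance d = smallest w > 0 with A_w > 0 = 2.
Sanity: Σ A_w = 16 = 2^4 = 16 ✓.


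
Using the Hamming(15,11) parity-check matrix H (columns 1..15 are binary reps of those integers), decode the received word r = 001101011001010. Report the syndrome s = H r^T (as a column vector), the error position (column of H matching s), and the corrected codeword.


s = (0, 0, 1, 0)^T, error position = 2, corrected codeword c = 011101011001010

Compute s = H r^T mod 2 one row at a time:
  s_1 = 1 + 1 + 0 + 0 + 1 + 0 + 1 + 0 = 4 ≡ 0 (mod 2).
  s_2 = 1 + 0 + 1 + 0 + 1 + 0 + 1 + 0 = 4 ≡ 0 (mod 2).
  s_3 = 0 + 1 + 1 + 0 + 0 + 0 + 1 + 0 = 3 ≡ 1 (mod 2).
  s_4 = 0 + 1 + 0 + 0 + 1 + 0 + 0 + 0 = 2 ≡ 0 (mod 2).
s = (0, 0, 1, 0)^T — this equals column 2 of H (binary 0010), so error is at position 2.
Correct: flip bit 2 of r = 001101011001010 to get c = 011101011001010.


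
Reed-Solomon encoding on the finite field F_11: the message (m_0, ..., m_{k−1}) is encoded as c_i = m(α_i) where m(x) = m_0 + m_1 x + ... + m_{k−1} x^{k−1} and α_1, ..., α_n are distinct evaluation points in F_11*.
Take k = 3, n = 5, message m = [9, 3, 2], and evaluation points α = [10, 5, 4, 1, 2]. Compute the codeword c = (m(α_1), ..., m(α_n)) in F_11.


c = [8, 8, 9, 3, 1]

Message polynomial: m(x) = 9 + 3·x + 2·x^2 (mod 11).
For each evaluation point α_i, compute m(α_i) mod 11:
  α_1 = 10: Horner steps 2 → 1 → 8, so m(10) = 8.
  α_2 = 5: Horner steps 2 → 2 → 8, so m(5) = 8.
  α_3 = 4: Horner steps 2 → 0 → 9, so m(4) = 9.
  α_4 = 1: Horner steps 2 → 5 → 3, so m(1) = 3.
  α_5 = 2: Horner steps 2 → 7 → 1, so m(2) = 1.
Codeword c = [8, 8, 9, 3, 1] ∈ F_11^5.


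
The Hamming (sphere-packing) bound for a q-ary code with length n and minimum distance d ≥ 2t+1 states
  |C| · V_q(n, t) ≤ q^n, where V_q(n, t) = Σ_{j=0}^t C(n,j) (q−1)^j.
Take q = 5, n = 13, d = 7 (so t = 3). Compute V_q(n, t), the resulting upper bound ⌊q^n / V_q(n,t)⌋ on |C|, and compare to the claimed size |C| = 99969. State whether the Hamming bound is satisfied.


V_q(n, t) = 19605, q^n = 1220703125, Hamming bound = 62264, |C| = 99969 > bound (violated).

Step 1: Compute V_q(n, t) = Σ_{j=0}^3 C(n, j) (q−1)^j.
  j = 0: C(13,0)·(4)^0 = 1·1 = 1.
  j = 1: C(13,1)·(4)^1 = 13·4 = 52.
  j = 2: C(13,2)·(4)^2 = 78·16 = 1248.
  j = 3: C(13,3)·(4)^3 = 286·64 = 18304.
  V_q(n, t) = 1 + 52 + 1248 + 18304 = 19605.
Step 2: q^n = 5^13 = 1220703125.
Step 3: Hamming bound ⌊q^n / V_q(n,t)⌋ = ⌊1220703125/19605⌋ = 62264.
Step 4: Compare |C| = 99969 to 62264: violated.
The claimed |C| lies above the Hamming bound, so no 5-ary code of length 13 with d ≥ 7 can have 99969 codewords.


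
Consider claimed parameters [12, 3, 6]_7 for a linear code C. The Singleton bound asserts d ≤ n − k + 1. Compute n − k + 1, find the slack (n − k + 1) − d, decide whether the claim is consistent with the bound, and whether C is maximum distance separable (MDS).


Singleton RHS = n − k + 1 = 10, slack = 4, bound satisfied, not MDS.

Singleton bound: d ≤ n − k + 1.
Here n = 12, k = 3, so n − k + 1 = 10.
Given d = 6, check d ≤ 10: YES.
Slack = (n − k + 1) − d = 4.
The code is NOT MDS (slack = 4 > 0).
Description: the claimed parameters are [12, 3, 6]_7; such a code would be non-MDS.


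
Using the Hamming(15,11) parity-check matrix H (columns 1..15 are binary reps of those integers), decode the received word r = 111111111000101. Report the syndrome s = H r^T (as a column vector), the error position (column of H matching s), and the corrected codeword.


s = (0, 0, 1, 1)^T, error position = 3, corrected codeword c = 110111111000101

Compute s = H r^T mod 2 one row at a time:
  s_1 = 1 + 1 + 0 + 0 + 0 + 1 + 0 + 1 = 4 ≡ 0 (mod 2).
  s_2 = 1 + 1 + 1 + 1 + 0 + 1 + 0 + 1 = 6 ≡ 0 (mod 2).
  s_3 = 1 + 1 + 1 + 1 + 0 + 0 + 0 + 1 = 5 ≡ 1 (mod 2).
  s_4 = 1 + 1 + 1 + 1 + 1 + 0 + 1 + 1 = 7 ≡ 1 (mod 2).
s = (0, 0, 1, 1)^T — this equals column 3 of H (binary 0011), so error is at position 3.
Correct: flip bit 3 of r = 111111111000101 to get c = 110111111000101.


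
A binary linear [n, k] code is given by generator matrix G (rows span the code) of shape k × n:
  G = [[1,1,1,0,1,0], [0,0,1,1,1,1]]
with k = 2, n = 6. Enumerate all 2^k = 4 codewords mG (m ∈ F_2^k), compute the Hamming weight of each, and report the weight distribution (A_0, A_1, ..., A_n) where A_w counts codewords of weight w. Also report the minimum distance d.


Weight distribution: A_0 = 1, A_4 = 3. Minimum distance d = 4.

Enumerate all 2^2 = 4 messages m ∈ F_2^2.
For each, compute codeword c = mG in F_2^6, then tally its weight.
  m = 00 → c = 000000, weight = 0.
  m = 10 → c = 111010, weight = 4.
  m = 01 → c = 001111, weight = 4.
  m = 11 → c = 110101, weight = 4.
Tally weights:
  weight 0: 1 codewords.
  weight 4: 3 codewords.
Minimum distance d = smallest w > 0 with A_w > 0 = 4.
Sanity: Σ A_w = 4 = 2^2 = 4 ✓.
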